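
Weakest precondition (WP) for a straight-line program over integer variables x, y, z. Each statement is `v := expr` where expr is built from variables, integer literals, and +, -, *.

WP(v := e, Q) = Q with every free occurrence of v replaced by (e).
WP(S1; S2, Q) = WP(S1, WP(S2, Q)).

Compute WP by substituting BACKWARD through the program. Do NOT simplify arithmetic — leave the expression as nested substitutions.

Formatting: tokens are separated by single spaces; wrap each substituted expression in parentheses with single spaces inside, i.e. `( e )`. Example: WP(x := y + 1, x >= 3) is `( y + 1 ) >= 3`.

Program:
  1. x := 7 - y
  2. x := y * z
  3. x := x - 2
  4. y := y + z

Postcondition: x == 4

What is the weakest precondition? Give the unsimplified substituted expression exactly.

post: x == 4
stmt 4: y := y + z  -- replace 0 occurrence(s) of y with (y + z)
  => x == 4
stmt 3: x := x - 2  -- replace 1 occurrence(s) of x with (x - 2)
  => ( x - 2 ) == 4
stmt 2: x := y * z  -- replace 1 occurrence(s) of x with (y * z)
  => ( ( y * z ) - 2 ) == 4
stmt 1: x := 7 - y  -- replace 0 occurrence(s) of x with (7 - y)
  => ( ( y * z ) - 2 ) == 4

Answer: ( ( y * z ) - 2 ) == 4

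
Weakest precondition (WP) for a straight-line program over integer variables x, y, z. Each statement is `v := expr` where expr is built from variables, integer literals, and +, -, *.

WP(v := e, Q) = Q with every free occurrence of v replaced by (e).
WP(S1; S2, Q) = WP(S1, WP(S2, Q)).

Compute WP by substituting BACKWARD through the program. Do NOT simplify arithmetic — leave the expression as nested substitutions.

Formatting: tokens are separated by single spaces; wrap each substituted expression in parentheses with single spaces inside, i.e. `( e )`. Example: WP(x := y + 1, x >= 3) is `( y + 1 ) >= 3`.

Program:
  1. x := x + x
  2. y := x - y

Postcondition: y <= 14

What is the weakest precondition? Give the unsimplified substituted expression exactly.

Answer: ( ( x + x ) - y ) <= 14

Derivation:
post: y <= 14
stmt 2: y := x - y  -- replace 1 occurrence(s) of y with (x - y)
  => ( x - y ) <= 14
stmt 1: x := x + x  -- replace 1 occurrence(s) of x with (x + x)
  => ( ( x + x ) - y ) <= 14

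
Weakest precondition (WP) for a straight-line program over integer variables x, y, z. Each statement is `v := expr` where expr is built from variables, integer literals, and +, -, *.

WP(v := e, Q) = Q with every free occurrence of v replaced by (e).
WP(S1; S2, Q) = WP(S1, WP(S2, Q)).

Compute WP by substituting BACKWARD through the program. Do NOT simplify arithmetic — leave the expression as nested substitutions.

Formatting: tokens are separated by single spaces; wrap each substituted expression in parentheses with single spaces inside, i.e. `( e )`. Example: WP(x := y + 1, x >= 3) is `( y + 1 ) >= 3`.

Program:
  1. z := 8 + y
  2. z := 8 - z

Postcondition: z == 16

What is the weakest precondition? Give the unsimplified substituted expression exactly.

Answer: ( 8 - ( 8 + y ) ) == 16

Derivation:
post: z == 16
stmt 2: z := 8 - z  -- replace 1 occurrence(s) of z with (8 - z)
  => ( 8 - z ) == 16
stmt 1: z := 8 + y  -- replace 1 occurrence(s) of z with (8 + y)
  => ( 8 - ( 8 + y ) ) == 16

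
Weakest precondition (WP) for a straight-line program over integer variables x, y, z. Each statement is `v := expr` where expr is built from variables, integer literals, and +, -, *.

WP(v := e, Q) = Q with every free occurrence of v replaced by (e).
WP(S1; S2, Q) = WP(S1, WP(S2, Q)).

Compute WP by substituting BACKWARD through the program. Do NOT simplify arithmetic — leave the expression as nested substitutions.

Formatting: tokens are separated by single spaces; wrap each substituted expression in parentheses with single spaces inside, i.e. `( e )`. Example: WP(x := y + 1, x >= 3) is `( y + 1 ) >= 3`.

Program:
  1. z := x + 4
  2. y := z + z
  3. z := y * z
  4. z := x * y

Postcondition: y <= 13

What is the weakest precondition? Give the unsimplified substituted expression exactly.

post: y <= 13
stmt 4: z := x * y  -- replace 0 occurrence(s) of z with (x * y)
  => y <= 13
stmt 3: z := y * z  -- replace 0 occurrence(s) of z with (y * z)
  => y <= 13
stmt 2: y := z + z  -- replace 1 occurrence(s) of y with (z + z)
  => ( z + z ) <= 13
stmt 1: z := x + 4  -- replace 2 occurrence(s) of z with (x + 4)
  => ( ( x + 4 ) + ( x + 4 ) ) <= 13

Answer: ( ( x + 4 ) + ( x + 4 ) ) <= 13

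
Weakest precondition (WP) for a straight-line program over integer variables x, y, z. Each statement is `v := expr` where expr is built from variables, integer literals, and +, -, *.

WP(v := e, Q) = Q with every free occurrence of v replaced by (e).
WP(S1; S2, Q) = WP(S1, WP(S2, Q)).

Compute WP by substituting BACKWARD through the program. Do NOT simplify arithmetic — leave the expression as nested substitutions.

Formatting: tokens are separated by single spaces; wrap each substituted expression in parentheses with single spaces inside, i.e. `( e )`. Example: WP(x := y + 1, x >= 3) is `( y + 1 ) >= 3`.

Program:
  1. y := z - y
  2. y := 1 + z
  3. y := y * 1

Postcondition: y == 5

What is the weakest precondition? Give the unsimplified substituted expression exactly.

post: y == 5
stmt 3: y := y * 1  -- replace 1 occurrence(s) of y with (y * 1)
  => ( y * 1 ) == 5
stmt 2: y := 1 + z  -- replace 1 occurrence(s) of y with (1 + z)
  => ( ( 1 + z ) * 1 ) == 5
stmt 1: y := z - y  -- replace 0 occurrence(s) of y with (z - y)
  => ( ( 1 + z ) * 1 ) == 5

Answer: ( ( 1 + z ) * 1 ) == 5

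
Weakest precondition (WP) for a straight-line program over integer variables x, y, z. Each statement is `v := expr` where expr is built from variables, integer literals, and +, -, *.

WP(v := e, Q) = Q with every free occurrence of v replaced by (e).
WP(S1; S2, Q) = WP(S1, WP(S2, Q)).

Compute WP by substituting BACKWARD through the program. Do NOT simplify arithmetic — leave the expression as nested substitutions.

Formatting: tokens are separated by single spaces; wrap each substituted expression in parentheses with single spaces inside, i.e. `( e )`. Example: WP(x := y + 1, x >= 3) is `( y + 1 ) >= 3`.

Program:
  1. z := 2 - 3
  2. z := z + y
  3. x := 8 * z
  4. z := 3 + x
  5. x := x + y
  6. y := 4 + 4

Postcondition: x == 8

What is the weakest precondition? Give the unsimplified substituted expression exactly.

post: x == 8
stmt 6: y := 4 + 4  -- replace 0 occurrence(s) of y with (4 + 4)
  => x == 8
stmt 5: x := x + y  -- replace 1 occurrence(s) of x with (x + y)
  => ( x + y ) == 8
stmt 4: z := 3 + x  -- replace 0 occurrence(s) of z with (3 + x)
  => ( x + y ) == 8
stmt 3: x := 8 * z  -- replace 1 occurrence(s) of x with (8 * z)
  => ( ( 8 * z ) + y ) == 8
stmt 2: z := z + y  -- replace 1 occurrence(s) of z with (z + y)
  => ( ( 8 * ( z + y ) ) + y ) == 8
stmt 1: z := 2 - 3  -- replace 1 occurrence(s) of z with (2 - 3)
  => ( ( 8 * ( ( 2 - 3 ) + y ) ) + y ) == 8

Answer: ( ( 8 * ( ( 2 - 3 ) + y ) ) + y ) == 8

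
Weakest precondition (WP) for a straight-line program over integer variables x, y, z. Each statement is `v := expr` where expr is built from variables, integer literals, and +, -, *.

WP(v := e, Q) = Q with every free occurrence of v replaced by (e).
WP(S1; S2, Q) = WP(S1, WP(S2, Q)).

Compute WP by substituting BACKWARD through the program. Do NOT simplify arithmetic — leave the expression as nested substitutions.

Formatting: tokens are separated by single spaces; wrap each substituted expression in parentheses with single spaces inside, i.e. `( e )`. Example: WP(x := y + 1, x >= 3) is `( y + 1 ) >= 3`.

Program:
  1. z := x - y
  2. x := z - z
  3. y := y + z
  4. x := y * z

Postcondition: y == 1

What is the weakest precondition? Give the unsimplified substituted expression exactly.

post: y == 1
stmt 4: x := y * z  -- replace 0 occurrence(s) of x with (y * z)
  => y == 1
stmt 3: y := y + z  -- replace 1 occurrence(s) of y with (y + z)
  => ( y + z ) == 1
stmt 2: x := z - z  -- replace 0 occurrence(s) of x with (z - z)
  => ( y + z ) == 1
stmt 1: z := x - y  -- replace 1 occurrence(s) of z with (x - y)
  => ( y + ( x - y ) ) == 1

Answer: ( y + ( x - y ) ) == 1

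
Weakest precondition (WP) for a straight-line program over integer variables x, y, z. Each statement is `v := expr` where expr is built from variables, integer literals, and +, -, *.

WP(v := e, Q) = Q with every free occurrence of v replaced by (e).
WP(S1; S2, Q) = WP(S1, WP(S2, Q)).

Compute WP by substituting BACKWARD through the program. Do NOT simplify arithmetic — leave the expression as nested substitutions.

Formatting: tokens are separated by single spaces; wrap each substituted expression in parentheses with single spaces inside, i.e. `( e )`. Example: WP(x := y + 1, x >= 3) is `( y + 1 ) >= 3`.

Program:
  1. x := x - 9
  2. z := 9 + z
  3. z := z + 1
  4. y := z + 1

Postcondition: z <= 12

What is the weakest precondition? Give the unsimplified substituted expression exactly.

post: z <= 12
stmt 4: y := z + 1  -- replace 0 occurrence(s) of y with (z + 1)
  => z <= 12
stmt 3: z := z + 1  -- replace 1 occurrence(s) of z with (z + 1)
  => ( z + 1 ) <= 12
stmt 2: z := 9 + z  -- replace 1 occurrence(s) of z with (9 + z)
  => ( ( 9 + z ) + 1 ) <= 12
stmt 1: x := x - 9  -- replace 0 occurrence(s) of x with (x - 9)
  => ( ( 9 + z ) + 1 ) <= 12

Answer: ( ( 9 + z ) + 1 ) <= 12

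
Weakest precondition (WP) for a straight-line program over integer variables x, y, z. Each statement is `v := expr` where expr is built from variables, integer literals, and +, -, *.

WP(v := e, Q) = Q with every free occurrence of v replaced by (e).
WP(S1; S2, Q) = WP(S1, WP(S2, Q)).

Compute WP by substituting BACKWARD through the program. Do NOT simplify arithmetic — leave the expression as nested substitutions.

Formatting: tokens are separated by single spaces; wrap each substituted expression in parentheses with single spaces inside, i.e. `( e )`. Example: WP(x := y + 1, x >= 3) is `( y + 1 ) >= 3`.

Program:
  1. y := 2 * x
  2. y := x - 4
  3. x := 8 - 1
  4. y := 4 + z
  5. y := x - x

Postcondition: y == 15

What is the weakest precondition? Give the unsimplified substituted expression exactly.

Answer: ( ( 8 - 1 ) - ( 8 - 1 ) ) == 15

Derivation:
post: y == 15
stmt 5: y := x - x  -- replace 1 occurrence(s) of y with (x - x)
  => ( x - x ) == 15
stmt 4: y := 4 + z  -- replace 0 occurrence(s) of y with (4 + z)
  => ( x - x ) == 15
stmt 3: x := 8 - 1  -- replace 2 occurrence(s) of x with (8 - 1)
  => ( ( 8 - 1 ) - ( 8 - 1 ) ) == 15
stmt 2: y := x - 4  -- replace 0 occurrence(s) of y with (x - 4)
  => ( ( 8 - 1 ) - ( 8 - 1 ) ) == 15
stmt 1: y := 2 * x  -- replace 0 occurrence(s) of y with (2 * x)
  => ( ( 8 - 1 ) - ( 8 - 1 ) ) == 15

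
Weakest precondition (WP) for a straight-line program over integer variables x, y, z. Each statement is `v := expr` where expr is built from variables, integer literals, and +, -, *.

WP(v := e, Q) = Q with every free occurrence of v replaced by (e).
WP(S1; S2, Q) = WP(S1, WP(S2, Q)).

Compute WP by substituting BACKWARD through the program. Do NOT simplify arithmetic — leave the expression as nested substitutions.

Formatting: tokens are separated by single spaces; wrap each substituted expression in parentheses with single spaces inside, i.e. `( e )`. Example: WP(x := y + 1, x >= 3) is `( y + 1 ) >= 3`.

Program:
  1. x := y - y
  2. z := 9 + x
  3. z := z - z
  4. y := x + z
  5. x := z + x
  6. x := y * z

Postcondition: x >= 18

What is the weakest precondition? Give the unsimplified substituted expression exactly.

Answer: ( ( ( y - y ) + ( ( 9 + ( y - y ) ) - ( 9 + ( y - y ) ) ) ) * ( ( 9 + ( y - y ) ) - ( 9 + ( y - y ) ) ) ) >= 18

Derivation:
post: x >= 18
stmt 6: x := y * z  -- replace 1 occurrence(s) of x with (y * z)
  => ( y * z ) >= 18
stmt 5: x := z + x  -- replace 0 occurrence(s) of x with (z + x)
  => ( y * z ) >= 18
stmt 4: y := x + z  -- replace 1 occurrence(s) of y with (x + z)
  => ( ( x + z ) * z ) >= 18
stmt 3: z := z - z  -- replace 2 occurrence(s) of z with (z - z)
  => ( ( x + ( z - z ) ) * ( z - z ) ) >= 18
stmt 2: z := 9 + x  -- replace 4 occurrence(s) of z with (9 + x)
  => ( ( x + ( ( 9 + x ) - ( 9 + x ) ) ) * ( ( 9 + x ) - ( 9 + x ) ) ) >= 18
stmt 1: x := y - y  -- replace 5 occurrence(s) of x with (y - y)
  => ( ( ( y - y ) + ( ( 9 + ( y - y ) ) - ( 9 + ( y - y ) ) ) ) * ( ( 9 + ( y - y ) ) - ( 9 + ( y - y ) ) ) ) >= 18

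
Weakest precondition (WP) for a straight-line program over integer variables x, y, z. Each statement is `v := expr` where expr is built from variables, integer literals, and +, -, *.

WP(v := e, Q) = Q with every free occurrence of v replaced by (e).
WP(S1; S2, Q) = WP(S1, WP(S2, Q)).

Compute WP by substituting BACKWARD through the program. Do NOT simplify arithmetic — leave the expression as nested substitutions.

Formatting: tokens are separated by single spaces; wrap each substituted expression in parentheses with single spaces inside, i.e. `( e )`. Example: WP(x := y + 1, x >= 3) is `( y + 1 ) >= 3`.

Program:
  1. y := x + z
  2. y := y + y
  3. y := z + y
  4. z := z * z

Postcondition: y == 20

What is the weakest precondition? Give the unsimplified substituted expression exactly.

Answer: ( z + ( ( x + z ) + ( x + z ) ) ) == 20

Derivation:
post: y == 20
stmt 4: z := z * z  -- replace 0 occurrence(s) of z with (z * z)
  => y == 20
stmt 3: y := z + y  -- replace 1 occurrence(s) of y with (z + y)
  => ( z + y ) == 20
stmt 2: y := y + y  -- replace 1 occurrence(s) of y with (y + y)
  => ( z + ( y + y ) ) == 20
stmt 1: y := x + z  -- replace 2 occurrence(s) of y with (x + z)
  => ( z + ( ( x + z ) + ( x + z ) ) ) == 20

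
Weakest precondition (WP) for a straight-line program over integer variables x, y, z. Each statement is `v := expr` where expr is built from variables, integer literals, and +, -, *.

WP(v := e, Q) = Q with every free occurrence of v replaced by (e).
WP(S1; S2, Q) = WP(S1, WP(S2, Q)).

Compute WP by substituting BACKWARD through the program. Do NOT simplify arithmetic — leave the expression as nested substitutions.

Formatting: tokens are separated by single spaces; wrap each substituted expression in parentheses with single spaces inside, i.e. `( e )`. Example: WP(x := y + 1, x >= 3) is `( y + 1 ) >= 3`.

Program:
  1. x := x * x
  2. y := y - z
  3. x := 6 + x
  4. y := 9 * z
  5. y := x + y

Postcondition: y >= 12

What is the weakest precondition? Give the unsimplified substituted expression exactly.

post: y >= 12
stmt 5: y := x + y  -- replace 1 occurrence(s) of y with (x + y)
  => ( x + y ) >= 12
stmt 4: y := 9 * z  -- replace 1 occurrence(s) of y with (9 * z)
  => ( x + ( 9 * z ) ) >= 12
stmt 3: x := 6 + x  -- replace 1 occurrence(s) of x with (6 + x)
  => ( ( 6 + x ) + ( 9 * z ) ) >= 12
stmt 2: y := y - z  -- replace 0 occurrence(s) of y with (y - z)
  => ( ( 6 + x ) + ( 9 * z ) ) >= 12
stmt 1: x := x * x  -- replace 1 occurrence(s) of x with (x * x)
  => ( ( 6 + ( x * x ) ) + ( 9 * z ) ) >= 12

Answer: ( ( 6 + ( x * x ) ) + ( 9 * z ) ) >= 12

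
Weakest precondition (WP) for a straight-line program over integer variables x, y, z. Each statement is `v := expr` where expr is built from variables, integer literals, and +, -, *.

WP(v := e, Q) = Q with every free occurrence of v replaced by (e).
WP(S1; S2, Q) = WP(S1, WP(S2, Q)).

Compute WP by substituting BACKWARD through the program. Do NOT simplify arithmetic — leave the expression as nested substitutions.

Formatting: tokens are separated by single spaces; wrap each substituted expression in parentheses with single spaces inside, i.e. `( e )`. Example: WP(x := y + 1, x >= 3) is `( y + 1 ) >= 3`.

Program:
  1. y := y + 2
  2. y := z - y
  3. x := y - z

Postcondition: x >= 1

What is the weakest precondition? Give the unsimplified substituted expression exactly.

Answer: ( ( z - ( y + 2 ) ) - z ) >= 1

Derivation:
post: x >= 1
stmt 3: x := y - z  -- replace 1 occurrence(s) of x with (y - z)
  => ( y - z ) >= 1
stmt 2: y := z - y  -- replace 1 occurrence(s) of y with (z - y)
  => ( ( z - y ) - z ) >= 1
stmt 1: y := y + 2  -- replace 1 occurrence(s) of y with (y + 2)
  => ( ( z - ( y + 2 ) ) - z ) >= 1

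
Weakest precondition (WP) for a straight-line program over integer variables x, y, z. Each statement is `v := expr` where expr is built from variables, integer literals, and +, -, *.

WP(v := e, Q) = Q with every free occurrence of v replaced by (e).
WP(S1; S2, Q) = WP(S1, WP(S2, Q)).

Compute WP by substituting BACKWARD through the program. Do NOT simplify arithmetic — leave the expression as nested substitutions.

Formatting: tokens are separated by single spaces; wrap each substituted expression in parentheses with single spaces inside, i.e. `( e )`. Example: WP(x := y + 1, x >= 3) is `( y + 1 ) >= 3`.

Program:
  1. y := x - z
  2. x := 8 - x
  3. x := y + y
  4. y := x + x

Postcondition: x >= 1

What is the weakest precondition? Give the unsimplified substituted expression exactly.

Answer: ( ( x - z ) + ( x - z ) ) >= 1

Derivation:
post: x >= 1
stmt 4: y := x + x  -- replace 0 occurrence(s) of y with (x + x)
  => x >= 1
stmt 3: x := y + y  -- replace 1 occurrence(s) of x with (y + y)
  => ( y + y ) >= 1
stmt 2: x := 8 - x  -- replace 0 occurrence(s) of x with (8 - x)
  => ( y + y ) >= 1
stmt 1: y := x - z  -- replace 2 occurrence(s) of y with (x - z)
  => ( ( x - z ) + ( x - z ) ) >= 1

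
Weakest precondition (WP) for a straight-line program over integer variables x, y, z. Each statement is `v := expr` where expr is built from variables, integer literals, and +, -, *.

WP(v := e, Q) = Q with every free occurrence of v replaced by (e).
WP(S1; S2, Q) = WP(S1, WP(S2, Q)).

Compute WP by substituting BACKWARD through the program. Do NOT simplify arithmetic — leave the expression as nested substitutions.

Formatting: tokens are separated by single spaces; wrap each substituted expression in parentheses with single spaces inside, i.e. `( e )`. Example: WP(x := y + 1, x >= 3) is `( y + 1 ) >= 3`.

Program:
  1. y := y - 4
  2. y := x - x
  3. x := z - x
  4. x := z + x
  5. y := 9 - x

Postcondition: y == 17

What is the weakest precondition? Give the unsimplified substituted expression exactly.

Answer: ( 9 - ( z + ( z - x ) ) ) == 17

Derivation:
post: y == 17
stmt 5: y := 9 - x  -- replace 1 occurrence(s) of y with (9 - x)
  => ( 9 - x ) == 17
stmt 4: x := z + x  -- replace 1 occurrence(s) of x with (z + x)
  => ( 9 - ( z + x ) ) == 17
stmt 3: x := z - x  -- replace 1 occurrence(s) of x with (z - x)
  => ( 9 - ( z + ( z - x ) ) ) == 17
stmt 2: y := x - x  -- replace 0 occurrence(s) of y with (x - x)
  => ( 9 - ( z + ( z - x ) ) ) == 17
stmt 1: y := y - 4  -- replace 0 occurrence(s) of y with (y - 4)
  => ( 9 - ( z + ( z - x ) ) ) == 17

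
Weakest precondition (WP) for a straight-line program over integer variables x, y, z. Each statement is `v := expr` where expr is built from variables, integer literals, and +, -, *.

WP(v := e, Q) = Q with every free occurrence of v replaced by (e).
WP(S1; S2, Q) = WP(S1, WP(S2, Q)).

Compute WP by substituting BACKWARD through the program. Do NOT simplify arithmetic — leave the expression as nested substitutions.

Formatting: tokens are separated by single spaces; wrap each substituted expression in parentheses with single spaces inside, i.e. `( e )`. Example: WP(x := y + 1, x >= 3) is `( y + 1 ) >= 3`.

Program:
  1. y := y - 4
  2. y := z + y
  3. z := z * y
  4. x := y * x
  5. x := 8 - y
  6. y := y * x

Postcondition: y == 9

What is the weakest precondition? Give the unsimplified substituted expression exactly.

post: y == 9
stmt 6: y := y * x  -- replace 1 occurrence(s) of y with (y * x)
  => ( y * x ) == 9
stmt 5: x := 8 - y  -- replace 1 occurrence(s) of x with (8 - y)
  => ( y * ( 8 - y ) ) == 9
stmt 4: x := y * x  -- replace 0 occurrence(s) of x with (y * x)
  => ( y * ( 8 - y ) ) == 9
stmt 3: z := z * y  -- replace 0 occurrence(s) of z with (z * y)
  => ( y * ( 8 - y ) ) == 9
stmt 2: y := z + y  -- replace 2 occurrence(s) of y with (z + y)
  => ( ( z + y ) * ( 8 - ( z + y ) ) ) == 9
stmt 1: y := y - 4  -- replace 2 occurrence(s) of y with (y - 4)
  => ( ( z + ( y - 4 ) ) * ( 8 - ( z + ( y - 4 ) ) ) ) == 9

Answer: ( ( z + ( y - 4 ) ) * ( 8 - ( z + ( y - 4 ) ) ) ) == 9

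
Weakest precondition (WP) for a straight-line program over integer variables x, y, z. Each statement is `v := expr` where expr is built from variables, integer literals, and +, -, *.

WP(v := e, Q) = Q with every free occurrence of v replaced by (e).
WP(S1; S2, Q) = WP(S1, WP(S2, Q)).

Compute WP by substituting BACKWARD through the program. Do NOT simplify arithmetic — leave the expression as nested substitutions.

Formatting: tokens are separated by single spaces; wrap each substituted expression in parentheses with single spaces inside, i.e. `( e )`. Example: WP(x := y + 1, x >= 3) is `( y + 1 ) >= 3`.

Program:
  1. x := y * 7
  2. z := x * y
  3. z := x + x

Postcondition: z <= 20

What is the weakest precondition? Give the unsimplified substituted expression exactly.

post: z <= 20
stmt 3: z := x + x  -- replace 1 occurrence(s) of z with (x + x)
  => ( x + x ) <= 20
stmt 2: z := x * y  -- replace 0 occurrence(s) of z with (x * y)
  => ( x + x ) <= 20
stmt 1: x := y * 7  -- replace 2 occurrence(s) of x with (y * 7)
  => ( ( y * 7 ) + ( y * 7 ) ) <= 20

Answer: ( ( y * 7 ) + ( y * 7 ) ) <= 20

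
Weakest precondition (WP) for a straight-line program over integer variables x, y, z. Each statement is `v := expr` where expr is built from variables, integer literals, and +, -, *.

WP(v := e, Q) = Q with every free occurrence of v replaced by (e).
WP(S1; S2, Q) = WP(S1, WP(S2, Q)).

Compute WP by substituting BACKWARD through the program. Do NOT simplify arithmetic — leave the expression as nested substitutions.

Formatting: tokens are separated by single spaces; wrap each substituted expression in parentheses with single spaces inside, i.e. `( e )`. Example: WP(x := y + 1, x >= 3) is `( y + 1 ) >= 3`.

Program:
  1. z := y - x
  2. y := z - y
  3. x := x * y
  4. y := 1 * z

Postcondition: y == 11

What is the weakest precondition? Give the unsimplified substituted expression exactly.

post: y == 11
stmt 4: y := 1 * z  -- replace 1 occurrence(s) of y with (1 * z)
  => ( 1 * z ) == 11
stmt 3: x := x * y  -- replace 0 occurrence(s) of x with (x * y)
  => ( 1 * z ) == 11
stmt 2: y := z - y  -- replace 0 occurrence(s) of y with (z - y)
  => ( 1 * z ) == 11
stmt 1: z := y - x  -- replace 1 occurrence(s) of z with (y - x)
  => ( 1 * ( y - x ) ) == 11

Answer: ( 1 * ( y - x ) ) == 11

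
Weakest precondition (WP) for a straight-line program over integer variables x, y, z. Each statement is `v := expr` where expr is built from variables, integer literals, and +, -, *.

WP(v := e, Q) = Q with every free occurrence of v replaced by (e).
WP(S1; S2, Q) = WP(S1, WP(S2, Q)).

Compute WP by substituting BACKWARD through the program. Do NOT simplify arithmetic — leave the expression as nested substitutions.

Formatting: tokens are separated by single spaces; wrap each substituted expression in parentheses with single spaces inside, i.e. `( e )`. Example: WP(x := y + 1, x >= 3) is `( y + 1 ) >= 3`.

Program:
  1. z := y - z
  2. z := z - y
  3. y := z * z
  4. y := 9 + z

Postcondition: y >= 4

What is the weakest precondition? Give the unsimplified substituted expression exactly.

Answer: ( 9 + ( ( y - z ) - y ) ) >= 4

Derivation:
post: y >= 4
stmt 4: y := 9 + z  -- replace 1 occurrence(s) of y with (9 + z)
  => ( 9 + z ) >= 4
stmt 3: y := z * z  -- replace 0 occurrence(s) of y with (z * z)
  => ( 9 + z ) >= 4
stmt 2: z := z - y  -- replace 1 occurrence(s) of z with (z - y)
  => ( 9 + ( z - y ) ) >= 4
stmt 1: z := y - z  -- replace 1 occurrence(s) of z with (y - z)
  => ( 9 + ( ( y - z ) - y ) ) >= 4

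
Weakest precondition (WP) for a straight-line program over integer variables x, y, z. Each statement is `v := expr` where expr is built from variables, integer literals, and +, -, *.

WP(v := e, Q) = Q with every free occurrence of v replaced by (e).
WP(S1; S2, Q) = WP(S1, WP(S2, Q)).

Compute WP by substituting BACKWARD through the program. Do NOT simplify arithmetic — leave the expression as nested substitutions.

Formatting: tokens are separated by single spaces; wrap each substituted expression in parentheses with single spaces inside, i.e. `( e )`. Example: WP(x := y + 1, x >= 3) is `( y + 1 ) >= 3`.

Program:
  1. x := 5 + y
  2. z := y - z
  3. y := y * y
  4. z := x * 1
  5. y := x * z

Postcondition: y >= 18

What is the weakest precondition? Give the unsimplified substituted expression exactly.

Answer: ( ( 5 + y ) * ( ( 5 + y ) * 1 ) ) >= 18

Derivation:
post: y >= 18
stmt 5: y := x * z  -- replace 1 occurrence(s) of y with (x * z)
  => ( x * z ) >= 18
stmt 4: z := x * 1  -- replace 1 occurrence(s) of z with (x * 1)
  => ( x * ( x * 1 ) ) >= 18
stmt 3: y := y * y  -- replace 0 occurrence(s) of y with (y * y)
  => ( x * ( x * 1 ) ) >= 18
stmt 2: z := y - z  -- replace 0 occurrence(s) of z with (y - z)
  => ( x * ( x * 1 ) ) >= 18
stmt 1: x := 5 + y  -- replace 2 occurrence(s) of x with (5 + y)
  => ( ( 5 + y ) * ( ( 5 + y ) * 1 ) ) >= 18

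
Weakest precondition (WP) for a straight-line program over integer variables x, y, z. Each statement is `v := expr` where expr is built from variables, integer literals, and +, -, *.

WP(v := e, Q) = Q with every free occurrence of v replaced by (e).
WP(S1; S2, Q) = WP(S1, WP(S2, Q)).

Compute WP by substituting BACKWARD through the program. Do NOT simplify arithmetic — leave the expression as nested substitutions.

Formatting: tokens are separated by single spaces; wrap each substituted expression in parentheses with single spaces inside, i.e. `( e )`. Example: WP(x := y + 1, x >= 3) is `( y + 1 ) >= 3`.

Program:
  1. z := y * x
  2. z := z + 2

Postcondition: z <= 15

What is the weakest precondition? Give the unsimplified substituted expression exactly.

Answer: ( ( y * x ) + 2 ) <= 15

Derivation:
post: z <= 15
stmt 2: z := z + 2  -- replace 1 occurrence(s) of z with (z + 2)
  => ( z + 2 ) <= 15
stmt 1: z := y * x  -- replace 1 occurrence(s) of z with (y * x)
  => ( ( y * x ) + 2 ) <= 15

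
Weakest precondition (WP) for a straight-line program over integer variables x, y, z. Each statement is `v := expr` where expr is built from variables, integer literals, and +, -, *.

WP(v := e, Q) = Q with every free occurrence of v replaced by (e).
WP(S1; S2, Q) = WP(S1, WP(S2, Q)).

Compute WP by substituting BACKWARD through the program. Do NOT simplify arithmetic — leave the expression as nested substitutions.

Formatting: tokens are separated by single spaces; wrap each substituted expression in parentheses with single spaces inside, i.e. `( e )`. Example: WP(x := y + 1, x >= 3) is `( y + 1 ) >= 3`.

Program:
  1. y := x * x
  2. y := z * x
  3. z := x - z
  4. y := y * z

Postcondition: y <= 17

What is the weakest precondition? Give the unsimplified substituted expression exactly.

post: y <= 17
stmt 4: y := y * z  -- replace 1 occurrence(s) of y with (y * z)
  => ( y * z ) <= 17
stmt 3: z := x - z  -- replace 1 occurrence(s) of z with (x - z)
  => ( y * ( x - z ) ) <= 17
stmt 2: y := z * x  -- replace 1 occurrence(s) of y with (z * x)
  => ( ( z * x ) * ( x - z ) ) <= 17
stmt 1: y := x * x  -- replace 0 occurrence(s) of y with (x * x)
  => ( ( z * x ) * ( x - z ) ) <= 17

Answer: ( ( z * x ) * ( x - z ) ) <= 17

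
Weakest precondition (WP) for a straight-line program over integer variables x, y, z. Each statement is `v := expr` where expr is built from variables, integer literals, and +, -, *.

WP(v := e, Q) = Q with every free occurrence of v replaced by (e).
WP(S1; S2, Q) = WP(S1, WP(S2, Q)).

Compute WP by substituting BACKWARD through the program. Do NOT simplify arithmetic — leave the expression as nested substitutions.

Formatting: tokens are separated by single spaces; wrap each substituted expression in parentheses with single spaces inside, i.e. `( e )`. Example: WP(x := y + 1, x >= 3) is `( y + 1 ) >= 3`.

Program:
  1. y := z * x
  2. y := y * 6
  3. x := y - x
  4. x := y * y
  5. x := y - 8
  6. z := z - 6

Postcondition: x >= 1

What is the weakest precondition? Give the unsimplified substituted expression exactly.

Answer: ( ( ( z * x ) * 6 ) - 8 ) >= 1

Derivation:
post: x >= 1
stmt 6: z := z - 6  -- replace 0 occurrence(s) of z with (z - 6)
  => x >= 1
stmt 5: x := y - 8  -- replace 1 occurrence(s) of x with (y - 8)
  => ( y - 8 ) >= 1
stmt 4: x := y * y  -- replace 0 occurrence(s) of x with (y * y)
  => ( y - 8 ) >= 1
stmt 3: x := y - x  -- replace 0 occurrence(s) of x with (y - x)
  => ( y - 8 ) >= 1
stmt 2: y := y * 6  -- replace 1 occurrence(s) of y with (y * 6)
  => ( ( y * 6 ) - 8 ) >= 1
stmt 1: y := z * x  -- replace 1 occurrence(s) of y with (z * x)
  => ( ( ( z * x ) * 6 ) - 8 ) >= 1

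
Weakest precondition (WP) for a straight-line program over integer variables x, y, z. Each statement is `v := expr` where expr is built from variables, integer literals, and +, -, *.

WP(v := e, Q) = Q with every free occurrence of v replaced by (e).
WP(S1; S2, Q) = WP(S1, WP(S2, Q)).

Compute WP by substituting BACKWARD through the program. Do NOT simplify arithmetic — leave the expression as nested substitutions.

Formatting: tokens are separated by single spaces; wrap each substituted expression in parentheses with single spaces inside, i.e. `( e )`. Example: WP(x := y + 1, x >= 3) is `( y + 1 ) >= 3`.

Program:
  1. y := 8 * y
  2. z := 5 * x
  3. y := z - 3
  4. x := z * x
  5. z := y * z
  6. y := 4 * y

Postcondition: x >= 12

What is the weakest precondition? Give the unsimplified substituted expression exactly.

post: x >= 12
stmt 6: y := 4 * y  -- replace 0 occurrence(s) of y with (4 * y)
  => x >= 12
stmt 5: z := y * z  -- replace 0 occurrence(s) of z with (y * z)
  => x >= 12
stmt 4: x := z * x  -- replace 1 occurrence(s) of x with (z * x)
  => ( z * x ) >= 12
stmt 3: y := z - 3  -- replace 0 occurrence(s) of y with (z - 3)
  => ( z * x ) >= 12
stmt 2: z := 5 * x  -- replace 1 occurrence(s) of z with (5 * x)
  => ( ( 5 * x ) * x ) >= 12
stmt 1: y := 8 * y  -- replace 0 occurrence(s) of y with (8 * y)
  => ( ( 5 * x ) * x ) >= 12

Answer: ( ( 5 * x ) * x ) >= 12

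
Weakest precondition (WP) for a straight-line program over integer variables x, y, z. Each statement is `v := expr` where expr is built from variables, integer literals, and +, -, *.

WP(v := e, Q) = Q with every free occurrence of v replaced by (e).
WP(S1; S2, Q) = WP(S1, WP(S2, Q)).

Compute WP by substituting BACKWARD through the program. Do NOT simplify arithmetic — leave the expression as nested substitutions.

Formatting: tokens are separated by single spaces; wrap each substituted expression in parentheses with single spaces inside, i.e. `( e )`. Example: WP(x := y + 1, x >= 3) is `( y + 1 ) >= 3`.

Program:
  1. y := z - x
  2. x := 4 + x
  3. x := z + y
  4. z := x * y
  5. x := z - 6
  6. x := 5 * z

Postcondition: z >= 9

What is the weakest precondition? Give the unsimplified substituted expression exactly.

Answer: ( ( z + ( z - x ) ) * ( z - x ) ) >= 9

Derivation:
post: z >= 9
stmt 6: x := 5 * z  -- replace 0 occurrence(s) of x with (5 * z)
  => z >= 9
stmt 5: x := z - 6  -- replace 0 occurrence(s) of x with (z - 6)
  => z >= 9
stmt 4: z := x * y  -- replace 1 occurrence(s) of z with (x * y)
  => ( x * y ) >= 9
stmt 3: x := z + y  -- replace 1 occurrence(s) of x with (z + y)
  => ( ( z + y ) * y ) >= 9
stmt 2: x := 4 + x  -- replace 0 occurrence(s) of x with (4 + x)
  => ( ( z + y ) * y ) >= 9
stmt 1: y := z - x  -- replace 2 occurrence(s) of y with (z - x)
  => ( ( z + ( z - x ) ) * ( z - x ) ) >= 9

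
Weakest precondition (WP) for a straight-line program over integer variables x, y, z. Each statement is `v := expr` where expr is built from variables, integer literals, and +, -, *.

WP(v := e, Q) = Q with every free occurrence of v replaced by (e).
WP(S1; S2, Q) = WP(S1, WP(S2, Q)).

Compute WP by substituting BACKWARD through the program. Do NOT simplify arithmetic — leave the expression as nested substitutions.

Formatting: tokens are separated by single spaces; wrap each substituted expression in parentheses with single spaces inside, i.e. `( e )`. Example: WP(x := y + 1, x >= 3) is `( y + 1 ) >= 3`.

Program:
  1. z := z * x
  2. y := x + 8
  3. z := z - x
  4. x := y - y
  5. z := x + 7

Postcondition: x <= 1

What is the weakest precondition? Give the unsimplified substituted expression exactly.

post: x <= 1
stmt 5: z := x + 7  -- replace 0 occurrence(s) of z with (x + 7)
  => x <= 1
stmt 4: x := y - y  -- replace 1 occurrence(s) of x with (y - y)
  => ( y - y ) <= 1
stmt 3: z := z - x  -- replace 0 occurrence(s) of z with (z - x)
  => ( y - y ) <= 1
stmt 2: y := x + 8  -- replace 2 occurrence(s) of y with (x + 8)
  => ( ( x + 8 ) - ( x + 8 ) ) <= 1
stmt 1: z := z * x  -- replace 0 occurrence(s) of z with (z * x)
  => ( ( x + 8 ) - ( x + 8 ) ) <= 1

Answer: ( ( x + 8 ) - ( x + 8 ) ) <= 1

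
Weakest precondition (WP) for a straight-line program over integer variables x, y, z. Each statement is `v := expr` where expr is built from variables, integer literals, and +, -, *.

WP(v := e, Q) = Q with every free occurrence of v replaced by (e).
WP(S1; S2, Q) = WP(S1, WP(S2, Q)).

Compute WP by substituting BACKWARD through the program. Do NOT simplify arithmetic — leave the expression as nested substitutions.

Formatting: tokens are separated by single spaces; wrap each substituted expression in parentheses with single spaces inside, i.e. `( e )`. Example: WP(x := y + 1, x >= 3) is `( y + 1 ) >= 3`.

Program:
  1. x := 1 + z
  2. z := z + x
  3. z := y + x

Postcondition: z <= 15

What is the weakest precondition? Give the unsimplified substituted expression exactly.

post: z <= 15
stmt 3: z := y + x  -- replace 1 occurrence(s) of z with (y + x)
  => ( y + x ) <= 15
stmt 2: z := z + x  -- replace 0 occurrence(s) of z with (z + x)
  => ( y + x ) <= 15
stmt 1: x := 1 + z  -- replace 1 occurrence(s) of x with (1 + z)
  => ( y + ( 1 + z ) ) <= 15

Answer: ( y + ( 1 + z ) ) <= 15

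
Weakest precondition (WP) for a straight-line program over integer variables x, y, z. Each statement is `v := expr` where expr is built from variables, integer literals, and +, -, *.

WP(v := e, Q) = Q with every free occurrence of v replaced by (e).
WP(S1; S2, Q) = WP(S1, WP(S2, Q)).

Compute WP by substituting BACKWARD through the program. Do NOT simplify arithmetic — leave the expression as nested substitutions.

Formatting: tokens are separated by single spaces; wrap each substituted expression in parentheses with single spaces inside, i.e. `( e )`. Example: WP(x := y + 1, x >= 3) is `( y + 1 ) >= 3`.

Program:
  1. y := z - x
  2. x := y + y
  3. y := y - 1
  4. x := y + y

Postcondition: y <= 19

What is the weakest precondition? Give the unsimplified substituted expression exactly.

post: y <= 19
stmt 4: x := y + y  -- replace 0 occurrence(s) of x with (y + y)
  => y <= 19
stmt 3: y := y - 1  -- replace 1 occurrence(s) of y with (y - 1)
  => ( y - 1 ) <= 19
stmt 2: x := y + y  -- replace 0 occurrence(s) of x with (y + y)
  => ( y - 1 ) <= 19
stmt 1: y := z - x  -- replace 1 occurrence(s) of y with (z - x)
  => ( ( z - x ) - 1 ) <= 19

Answer: ( ( z - x ) - 1 ) <= 19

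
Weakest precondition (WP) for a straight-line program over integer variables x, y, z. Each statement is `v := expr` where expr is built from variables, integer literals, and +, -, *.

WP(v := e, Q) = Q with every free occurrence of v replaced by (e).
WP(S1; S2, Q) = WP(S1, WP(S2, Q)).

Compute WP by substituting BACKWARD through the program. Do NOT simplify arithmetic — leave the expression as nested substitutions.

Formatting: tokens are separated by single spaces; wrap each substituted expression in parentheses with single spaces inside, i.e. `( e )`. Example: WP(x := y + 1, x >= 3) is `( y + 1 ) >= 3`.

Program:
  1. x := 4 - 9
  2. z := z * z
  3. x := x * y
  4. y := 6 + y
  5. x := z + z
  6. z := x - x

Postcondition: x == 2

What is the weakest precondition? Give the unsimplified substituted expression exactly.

Answer: ( ( z * z ) + ( z * z ) ) == 2

Derivation:
post: x == 2
stmt 6: z := x - x  -- replace 0 occurrence(s) of z with (x - x)
  => x == 2
stmt 5: x := z + z  -- replace 1 occurrence(s) of x with (z + z)
  => ( z + z ) == 2
stmt 4: y := 6 + y  -- replace 0 occurrence(s) of y with (6 + y)
  => ( z + z ) == 2
stmt 3: x := x * y  -- replace 0 occurrence(s) of x with (x * y)
  => ( z + z ) == 2
stmt 2: z := z * z  -- replace 2 occurrence(s) of z with (z * z)
  => ( ( z * z ) + ( z * z ) ) == 2
stmt 1: x := 4 - 9  -- replace 0 occurrence(s) of x with (4 - 9)
  => ( ( z * z ) + ( z * z ) ) == 2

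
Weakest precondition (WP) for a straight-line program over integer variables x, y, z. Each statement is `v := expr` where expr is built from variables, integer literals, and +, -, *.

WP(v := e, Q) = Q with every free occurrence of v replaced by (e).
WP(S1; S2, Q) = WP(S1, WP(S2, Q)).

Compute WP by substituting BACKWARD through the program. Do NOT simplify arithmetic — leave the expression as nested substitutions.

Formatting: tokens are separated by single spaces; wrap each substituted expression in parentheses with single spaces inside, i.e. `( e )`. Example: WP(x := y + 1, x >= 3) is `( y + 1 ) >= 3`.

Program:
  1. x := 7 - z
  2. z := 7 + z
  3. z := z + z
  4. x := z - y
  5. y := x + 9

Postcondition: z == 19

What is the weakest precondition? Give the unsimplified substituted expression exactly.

post: z == 19
stmt 5: y := x + 9  -- replace 0 occurrence(s) of y with (x + 9)
  => z == 19
stmt 4: x := z - y  -- replace 0 occurrence(s) of x with (z - y)
  => z == 19
stmt 3: z := z + z  -- replace 1 occurrence(s) of z with (z + z)
  => ( z + z ) == 19
stmt 2: z := 7 + z  -- replace 2 occurrence(s) of z with (7 + z)
  => ( ( 7 + z ) + ( 7 + z ) ) == 19
stmt 1: x := 7 - z  -- replace 0 occurrence(s) of x with (7 - z)
  => ( ( 7 + z ) + ( 7 + z ) ) == 19

Answer: ( ( 7 + z ) + ( 7 + z ) ) == 19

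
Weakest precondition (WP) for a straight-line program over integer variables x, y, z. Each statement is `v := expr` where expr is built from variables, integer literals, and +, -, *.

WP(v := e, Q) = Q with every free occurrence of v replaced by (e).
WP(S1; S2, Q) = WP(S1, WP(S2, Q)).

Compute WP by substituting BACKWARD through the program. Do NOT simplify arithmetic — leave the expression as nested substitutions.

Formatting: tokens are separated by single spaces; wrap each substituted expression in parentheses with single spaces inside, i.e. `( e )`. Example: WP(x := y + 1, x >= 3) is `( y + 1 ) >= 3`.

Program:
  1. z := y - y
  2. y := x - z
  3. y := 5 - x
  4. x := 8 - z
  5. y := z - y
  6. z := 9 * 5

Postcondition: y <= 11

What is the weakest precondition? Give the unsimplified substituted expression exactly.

Answer: ( ( y - y ) - ( 5 - x ) ) <= 11

Derivation:
post: y <= 11
stmt 6: z := 9 * 5  -- replace 0 occurrence(s) of z with (9 * 5)
  => y <= 11
stmt 5: y := z - y  -- replace 1 occurrence(s) of y with (z - y)
  => ( z - y ) <= 11
stmt 4: x := 8 - z  -- replace 0 occurrence(s) of x with (8 - z)
  => ( z - y ) <= 11
stmt 3: y := 5 - x  -- replace 1 occurrence(s) of y with (5 - x)
  => ( z - ( 5 - x ) ) <= 11
stmt 2: y := x - z  -- replace 0 occurrence(s) of y with (x - z)
  => ( z - ( 5 - x ) ) <= 11
stmt 1: z := y - y  -- replace 1 occurrence(s) of z with (y - y)
  => ( ( y - y ) - ( 5 - x ) ) <= 11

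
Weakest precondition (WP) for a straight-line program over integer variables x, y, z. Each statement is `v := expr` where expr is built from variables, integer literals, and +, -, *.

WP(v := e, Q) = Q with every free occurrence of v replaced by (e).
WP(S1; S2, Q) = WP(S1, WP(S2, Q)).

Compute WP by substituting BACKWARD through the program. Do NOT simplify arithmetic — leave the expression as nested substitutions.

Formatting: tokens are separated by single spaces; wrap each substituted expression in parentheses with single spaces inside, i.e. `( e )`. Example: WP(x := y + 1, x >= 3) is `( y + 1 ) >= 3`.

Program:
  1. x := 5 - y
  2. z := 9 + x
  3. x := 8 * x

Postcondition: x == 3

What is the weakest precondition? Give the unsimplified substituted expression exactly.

Answer: ( 8 * ( 5 - y ) ) == 3

Derivation:
post: x == 3
stmt 3: x := 8 * x  -- replace 1 occurrence(s) of x with (8 * x)
  => ( 8 * x ) == 3
stmt 2: z := 9 + x  -- replace 0 occurrence(s) of z with (9 + x)
  => ( 8 * x ) == 3
stmt 1: x := 5 - y  -- replace 1 occurrence(s) of x with (5 - y)
  => ( 8 * ( 5 - y ) ) == 3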